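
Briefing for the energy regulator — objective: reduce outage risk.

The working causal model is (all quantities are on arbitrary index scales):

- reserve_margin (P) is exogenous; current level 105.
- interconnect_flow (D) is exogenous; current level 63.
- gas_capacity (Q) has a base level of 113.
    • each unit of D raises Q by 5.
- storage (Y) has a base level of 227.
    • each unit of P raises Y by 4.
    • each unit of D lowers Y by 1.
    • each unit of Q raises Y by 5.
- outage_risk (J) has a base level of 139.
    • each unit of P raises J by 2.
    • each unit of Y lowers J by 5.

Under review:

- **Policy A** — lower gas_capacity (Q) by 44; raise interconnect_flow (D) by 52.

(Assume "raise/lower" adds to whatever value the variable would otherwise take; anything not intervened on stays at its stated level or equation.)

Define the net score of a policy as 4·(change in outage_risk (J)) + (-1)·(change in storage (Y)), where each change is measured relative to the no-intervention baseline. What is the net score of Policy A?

-21588

Baseline:
  P = 105
  D = 63
  Q = 113 + 5·63 = 428
  Y = 227 + 4·105 − 63 + 5·428 = 2724
  J = 139 + 2·105 − 5·2724 = -13271
Policy A (Q − 44, D + 52):
  P = 105
  D = 63 + 52 = 115
  Q = 113 + 5·115 (−44 from intervention) = 644
  Y = 227 + 4·105 − 115 + 5·644 = 3752
  J = 139 + 2·105 − 5·3752 = -18411
ΔJ = -18411 − (-13271) = -5140; ΔY = 3752 − 2724 = 1028
Score = 4·(-5140) + (-1)·1028 = -21588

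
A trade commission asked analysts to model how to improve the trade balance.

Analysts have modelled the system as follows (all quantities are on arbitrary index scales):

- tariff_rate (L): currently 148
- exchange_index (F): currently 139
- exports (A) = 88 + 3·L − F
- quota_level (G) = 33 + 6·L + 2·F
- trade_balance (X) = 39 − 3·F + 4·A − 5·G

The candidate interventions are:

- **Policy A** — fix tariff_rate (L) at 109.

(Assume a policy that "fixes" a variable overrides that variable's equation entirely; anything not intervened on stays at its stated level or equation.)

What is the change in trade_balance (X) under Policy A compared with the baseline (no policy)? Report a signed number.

Baseline:
  L = 148
  F = 139
  A = 88 + 3·148 − 139 = 393
  G = 33 + 6·148 + 2·139 = 1199
  X = 39 − 3·139 + 4·393 − 5·1199 = -4801
Policy A (L := 109):
  L = 109
  F = 139
  A = 88 + 3·109 − 139 = 276
  G = 33 + 6·109 + 2·139 = 965
  X = 39 − 3·139 + 4·276 − 5·965 = -4099
Change in X: -4099 − (-4801) = 702

702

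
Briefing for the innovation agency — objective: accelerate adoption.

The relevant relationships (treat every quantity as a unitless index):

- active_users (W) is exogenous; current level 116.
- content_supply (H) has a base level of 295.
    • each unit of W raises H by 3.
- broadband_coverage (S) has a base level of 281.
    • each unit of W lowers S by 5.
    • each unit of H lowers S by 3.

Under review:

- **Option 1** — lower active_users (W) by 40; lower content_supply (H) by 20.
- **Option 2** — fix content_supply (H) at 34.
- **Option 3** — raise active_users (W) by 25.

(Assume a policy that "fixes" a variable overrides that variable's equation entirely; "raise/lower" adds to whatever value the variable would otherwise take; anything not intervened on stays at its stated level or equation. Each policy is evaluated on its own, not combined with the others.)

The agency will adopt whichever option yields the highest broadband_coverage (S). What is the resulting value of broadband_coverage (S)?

Option 1 (W − 40, H − 20):
  W = 116 − 40 = 76
  H = 295 + 3·76 (−20 from intervention) = 503
  S = 281 − 5·76 − 3·503 = -1608
Option 2 (H := 34):
  W = 116
  H = 34
  S = 281 − 5·116 − 3·34 = -401
Option 3 (W + 25):
  W = 116 + 25 = 141
  H = 295 + 3·141 = 718
  S = 281 − 5·141 − 3·718 = -2578
Comparing — Option 1: S=-1608, Option 2: S=-401, Option 3: S=-2578. Highest is -401 (Option 2).

-401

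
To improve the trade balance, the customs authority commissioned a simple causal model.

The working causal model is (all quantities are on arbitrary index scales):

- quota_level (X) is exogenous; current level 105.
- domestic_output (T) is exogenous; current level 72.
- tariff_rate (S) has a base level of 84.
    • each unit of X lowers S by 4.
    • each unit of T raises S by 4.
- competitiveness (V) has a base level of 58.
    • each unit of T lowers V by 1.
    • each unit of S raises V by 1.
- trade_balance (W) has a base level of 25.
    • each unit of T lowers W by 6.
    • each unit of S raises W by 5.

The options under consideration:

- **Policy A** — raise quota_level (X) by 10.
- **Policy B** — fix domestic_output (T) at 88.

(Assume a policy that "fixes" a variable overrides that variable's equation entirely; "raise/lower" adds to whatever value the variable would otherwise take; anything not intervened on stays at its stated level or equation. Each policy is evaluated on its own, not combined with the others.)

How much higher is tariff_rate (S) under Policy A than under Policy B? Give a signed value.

Policy A (X + 10):
  X = 105 + 10 = 115
  T = 72
  S = 84 − 4·115 + 4·72 = -88
Policy B (T := 88):
  X = 105
  T = 88
  S = 84 − 4·105 + 4·88 = 16
S: -88 − 16 = -104

-104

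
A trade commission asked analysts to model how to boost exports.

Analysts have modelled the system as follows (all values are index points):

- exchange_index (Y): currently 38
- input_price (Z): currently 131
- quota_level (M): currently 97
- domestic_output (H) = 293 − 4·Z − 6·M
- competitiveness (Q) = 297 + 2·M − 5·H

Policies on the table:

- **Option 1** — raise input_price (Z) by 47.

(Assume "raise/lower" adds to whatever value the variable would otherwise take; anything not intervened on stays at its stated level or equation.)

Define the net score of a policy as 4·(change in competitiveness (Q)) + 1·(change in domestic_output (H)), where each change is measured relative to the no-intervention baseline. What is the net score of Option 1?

3572

Baseline:
  Z = 131
  M = 97
  H = 293 − 4·131 − 6·97 = -813
  Q = 297 + 2·97 − 5·(-813) = 4556
Option 1 (Z + 47):
  Z = 131 + 47 = 178
  M = 97
  H = 293 − 4·178 − 6·97 = -1001
  Q = 297 + 2·97 − 5·(-1001) = 5496
ΔQ = 5496 − 4556 = 940; ΔH = -1001 − (-813) = -188
Score = 4·940 + 1·(-188) = 3572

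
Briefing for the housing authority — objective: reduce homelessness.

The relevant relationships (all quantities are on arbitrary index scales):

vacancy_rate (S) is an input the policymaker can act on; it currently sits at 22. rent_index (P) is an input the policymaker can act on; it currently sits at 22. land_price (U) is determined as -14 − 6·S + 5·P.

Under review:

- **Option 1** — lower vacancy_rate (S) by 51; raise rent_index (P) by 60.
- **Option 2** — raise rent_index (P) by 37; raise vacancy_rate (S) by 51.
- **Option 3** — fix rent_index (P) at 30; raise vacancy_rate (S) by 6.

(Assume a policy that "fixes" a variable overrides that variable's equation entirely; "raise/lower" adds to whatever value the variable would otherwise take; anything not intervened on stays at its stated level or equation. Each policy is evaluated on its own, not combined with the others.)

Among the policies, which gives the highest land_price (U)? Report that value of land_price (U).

570

Option 1 (S − 51, P + 60):
  S = 22 − 51 = -29
  P = 22 + 60 = 82
  U = -14 − 6·(-29) + 5·82 = 570
Option 2 (P + 37, S + 51):
  S = 22 + 51 = 73
  P = 22 + 37 = 59
  U = -14 − 6·73 + 5·59 = -157
Option 3 (P := 30, S + 6):
  S = 22 + 6 = 28
  P = 30
  U = -14 − 6·28 + 5·30 = -32
Comparing — Option 1: U=570, Option 2: U=-157, Option 3: U=-32. Highest is 570 (Option 1).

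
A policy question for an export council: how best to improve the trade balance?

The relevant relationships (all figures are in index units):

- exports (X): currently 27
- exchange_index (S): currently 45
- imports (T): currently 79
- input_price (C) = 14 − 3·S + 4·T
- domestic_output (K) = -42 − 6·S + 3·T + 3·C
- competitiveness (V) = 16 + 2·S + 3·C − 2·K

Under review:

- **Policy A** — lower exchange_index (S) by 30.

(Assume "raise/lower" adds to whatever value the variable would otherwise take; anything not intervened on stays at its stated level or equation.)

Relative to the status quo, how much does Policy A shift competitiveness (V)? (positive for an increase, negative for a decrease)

-690

Baseline:
  S = 45
  T = 79
  C = 14 − 3·45 + 4·79 = 195
  K = -42 − 6·45 + 3·79 + 3·195 = 510
  V = 16 + 2·45 + 3·195 − 2·510 = -329
Policy A (S − 30):
  S = 45 − 30 = 15
  T = 79
  C = 14 − 3·15 + 4·79 = 285
  K = -42 − 6·15 + 3·79 + 3·285 = 960
  V = 16 + 2·15 + 3·285 − 2·960 = -1019
Change in V: -1019 − (-329) = -690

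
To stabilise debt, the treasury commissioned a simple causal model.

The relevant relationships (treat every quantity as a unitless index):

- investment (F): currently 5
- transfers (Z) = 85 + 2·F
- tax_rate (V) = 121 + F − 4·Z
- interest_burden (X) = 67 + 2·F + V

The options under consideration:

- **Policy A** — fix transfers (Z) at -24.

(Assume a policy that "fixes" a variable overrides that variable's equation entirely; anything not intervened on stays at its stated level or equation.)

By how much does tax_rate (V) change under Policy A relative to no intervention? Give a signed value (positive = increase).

476

Baseline:
  F = 5
  Z = 85 + 2·5 = 95
  V = 121 + 5 − 4·95 = -254
Policy A (Z := -24):
  F = 5
  Z = -24
  V = 121 + 5 − 4·(-24) = 222
Change in V: 222 − (-254) = 476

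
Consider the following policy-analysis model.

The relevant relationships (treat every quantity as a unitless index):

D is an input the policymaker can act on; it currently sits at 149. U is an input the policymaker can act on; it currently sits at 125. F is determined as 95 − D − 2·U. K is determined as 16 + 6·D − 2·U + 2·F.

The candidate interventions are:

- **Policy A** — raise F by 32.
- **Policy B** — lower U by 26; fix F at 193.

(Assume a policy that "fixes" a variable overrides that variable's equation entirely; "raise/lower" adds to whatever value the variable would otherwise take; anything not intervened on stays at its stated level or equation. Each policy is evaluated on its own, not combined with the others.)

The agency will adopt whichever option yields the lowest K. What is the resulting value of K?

116

Policy A (F + 32):
  D = 149
  U = 125
  F = 95 − 149 − 2·125 (+32 from intervention) = -272
  K = 16 + 6·149 − 2·125 + 2·(-272) = 116
Policy B (U − 26, F := 193):
  D = 149
  U = 125 − 26 = 99
  F = 193
  K = 16 + 6·149 − 2·99 + 2·193 = 1098
Comparing — Policy A: K=116, Policy B: K=1098. Lowest is 116 (Policy A).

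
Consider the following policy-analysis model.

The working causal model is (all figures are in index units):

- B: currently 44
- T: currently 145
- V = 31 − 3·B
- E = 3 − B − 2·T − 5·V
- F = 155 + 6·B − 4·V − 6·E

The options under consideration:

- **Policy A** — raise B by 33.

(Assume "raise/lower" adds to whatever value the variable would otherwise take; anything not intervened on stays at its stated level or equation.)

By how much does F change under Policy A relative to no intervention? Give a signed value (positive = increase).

-2178

Baseline:
  B = 44
  T = 145
  V = 31 − 3·44 = -101
  E = 3 − 44 − 2·145 − 5·(-101) = 174
  F = 155 + 6·44 − 4·(-101) − 6·174 = -221
Policy A (B + 33):
  B = 44 + 33 = 77
  T = 145
  V = 31 − 3·77 = -200
  E = 3 − 77 − 2·145 − 5·(-200) = 636
  F = 155 + 6·77 − 4·(-200) − 6·636 = -2399
Change in F: -2399 − (-221) = -2178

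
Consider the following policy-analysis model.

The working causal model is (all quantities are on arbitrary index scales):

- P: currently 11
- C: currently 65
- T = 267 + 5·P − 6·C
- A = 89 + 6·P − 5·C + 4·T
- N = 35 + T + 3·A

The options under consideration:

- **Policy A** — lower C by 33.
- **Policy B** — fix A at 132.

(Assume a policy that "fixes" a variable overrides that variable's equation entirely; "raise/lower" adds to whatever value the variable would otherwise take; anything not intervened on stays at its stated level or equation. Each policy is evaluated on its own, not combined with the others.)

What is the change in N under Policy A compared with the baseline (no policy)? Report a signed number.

3069

Baseline:
  P = 11
  C = 65
  T = 267 + 5·11 − 6·65 = -68
  A = 89 + 6·11 − 5·65 + 4·(-68) = -442
  N = 35 + (-68) + 3·(-442) = -1359
Policy A (C − 33):
  P = 11
  C = 65 − 33 = 32
  T = 267 + 5·11 − 6·32 = 130
  A = 89 + 6·11 − 5·32 + 4·130 = 515
  N = 35 + 130 + 3·515 = 1710
Change in N: 1710 − (-1359) = 3069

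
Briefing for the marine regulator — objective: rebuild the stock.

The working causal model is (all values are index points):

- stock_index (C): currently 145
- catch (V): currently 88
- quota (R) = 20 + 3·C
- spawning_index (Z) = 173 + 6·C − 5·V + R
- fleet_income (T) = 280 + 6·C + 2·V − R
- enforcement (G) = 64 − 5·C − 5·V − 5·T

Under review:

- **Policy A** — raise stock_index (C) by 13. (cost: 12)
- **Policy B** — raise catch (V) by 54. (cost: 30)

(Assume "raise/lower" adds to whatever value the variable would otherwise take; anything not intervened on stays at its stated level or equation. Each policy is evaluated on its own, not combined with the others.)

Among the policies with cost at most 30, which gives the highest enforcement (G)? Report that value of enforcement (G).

-5716

Policy A (C + 13):
  C = 145 + 13 = 158
  V = 88
  R = 20 + 3·158 = 494
  T = 280 + 6·158 + 2·88 − 494 = 910
  G = 64 − 5·158 − 5·88 − 5·910 = -5716
Policy B (V + 54):
  C = 145
  V = 88 + 54 = 142
  R = 20 + 3·145 = 455
  T = 280 + 6·145 + 2·142 − 455 = 979
  G = 64 − 5·145 − 5·142 − 5·979 = -6266
Comparing — Policy A: G=-5716, Policy B: G=-6266. Highest is -5716 (Policy A).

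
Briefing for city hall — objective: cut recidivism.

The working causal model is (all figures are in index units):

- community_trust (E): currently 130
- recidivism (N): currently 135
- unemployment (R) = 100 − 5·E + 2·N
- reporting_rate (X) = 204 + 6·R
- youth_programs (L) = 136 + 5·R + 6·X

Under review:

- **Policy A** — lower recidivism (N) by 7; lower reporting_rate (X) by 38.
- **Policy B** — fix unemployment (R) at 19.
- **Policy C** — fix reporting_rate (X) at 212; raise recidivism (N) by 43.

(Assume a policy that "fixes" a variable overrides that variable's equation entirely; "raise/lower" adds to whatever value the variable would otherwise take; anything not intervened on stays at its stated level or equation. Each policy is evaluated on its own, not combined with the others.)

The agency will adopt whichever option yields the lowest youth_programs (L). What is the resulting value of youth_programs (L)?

-10922

Policy A (N − 7, X − 38):
  E = 130
  N = 135 − 7 = 128
  R = 100 − 5·130 + 2·128 = -294
  X = 204 + 6·(-294) (−38 from intervention) = -1598
  L = 136 + 5·(-294) + 6·(-1598) = -10922
Policy B (R := 19):
  E = 130
  N = 135
  R = 19
  X = 204 + 6·19 = 318
  L = 136 + 5·19 + 6·318 = 2139
Policy C (X := 212, N + 43):
  E = 130
  N = 135 + 43 = 178
  R = 100 − 5·130 + 2·178 = -194
  X = 212
  L = 136 + 5·(-194) + 6·212 = 438
Comparing — Policy A: L=-10922, Policy B: L=2139, Policy C: L=438. Lowest is -10922 (Policy A).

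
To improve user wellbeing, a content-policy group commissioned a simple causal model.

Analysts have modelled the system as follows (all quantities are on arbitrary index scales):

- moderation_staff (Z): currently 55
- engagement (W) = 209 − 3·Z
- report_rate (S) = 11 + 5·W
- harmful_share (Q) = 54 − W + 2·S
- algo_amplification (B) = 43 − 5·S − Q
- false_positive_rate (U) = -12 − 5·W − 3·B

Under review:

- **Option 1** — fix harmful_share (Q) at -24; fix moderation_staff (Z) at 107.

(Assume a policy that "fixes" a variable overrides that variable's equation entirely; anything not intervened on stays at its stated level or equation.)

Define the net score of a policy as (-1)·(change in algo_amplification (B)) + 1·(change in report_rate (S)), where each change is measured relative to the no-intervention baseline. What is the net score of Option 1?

-5176

Baseline:
  Z = 55
  W = 209 − 3·55 = 44
  S = 11 + 5·44 = 231
  Q = 54 − 44 + 2·231 = 472
  B = 43 − 5·231 − 472 = -1584
Option 1 (Q := -24, Z := 107):
  Z = 107
  W = 209 − 3·107 = -112
  S = 11 + 5·(-112) = -549
  Q = -24
  B = 43 − 5·(-549) − (-24) = 2812
ΔB = 2812 − (-1584) = 4396; ΔS = -549 − 231 = -780
Score = (-1)·4396 + 1·(-780) = -5176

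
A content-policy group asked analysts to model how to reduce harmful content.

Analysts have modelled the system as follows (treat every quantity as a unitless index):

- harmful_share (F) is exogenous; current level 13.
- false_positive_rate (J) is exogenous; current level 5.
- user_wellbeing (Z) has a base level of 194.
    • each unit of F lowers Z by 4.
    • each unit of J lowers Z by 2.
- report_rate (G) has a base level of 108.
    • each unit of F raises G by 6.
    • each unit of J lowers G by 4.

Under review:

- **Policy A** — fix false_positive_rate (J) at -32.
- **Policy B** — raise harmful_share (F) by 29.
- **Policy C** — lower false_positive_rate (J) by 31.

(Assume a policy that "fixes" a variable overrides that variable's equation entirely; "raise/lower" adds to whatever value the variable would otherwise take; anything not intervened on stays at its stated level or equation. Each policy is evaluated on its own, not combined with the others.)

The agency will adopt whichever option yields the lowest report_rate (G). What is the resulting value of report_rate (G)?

290

Policy A (J := -32):
  F = 13
  J = -32
  G = 108 + 6·13 − 4·(-32) = 314
Policy B (F + 29):
  F = 13 + 29 = 42
  J = 5
  G = 108 + 6·42 − 4·5 = 340
Policy C (J − 31):
  F = 13
  J = 5 − 31 = -26
  G = 108 + 6·13 − 4·(-26) = 290
Comparing — Policy A: G=314, Policy B: G=340, Policy C: G=290. Lowest is 290 (Policy C).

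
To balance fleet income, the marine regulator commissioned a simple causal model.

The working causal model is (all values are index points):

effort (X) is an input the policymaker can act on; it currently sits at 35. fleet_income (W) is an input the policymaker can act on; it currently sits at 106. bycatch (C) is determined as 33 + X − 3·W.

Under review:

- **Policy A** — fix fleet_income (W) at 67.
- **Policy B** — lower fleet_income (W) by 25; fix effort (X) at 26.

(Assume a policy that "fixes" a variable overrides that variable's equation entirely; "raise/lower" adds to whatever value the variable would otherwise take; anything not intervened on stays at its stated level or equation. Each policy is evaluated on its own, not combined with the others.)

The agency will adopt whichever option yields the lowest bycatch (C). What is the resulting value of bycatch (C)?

-184

Policy A (W := 67):
  X = 35
  W = 67
  C = 33 + 35 − 3·67 = -133
Policy B (W − 25, X := 26):
  X = 26
  W = 106 − 25 = 81
  C = 33 + 26 − 3·81 = -184
Comparing — Policy A: C=-133, Policy B: C=-184. Lowest is -184 (Policy B).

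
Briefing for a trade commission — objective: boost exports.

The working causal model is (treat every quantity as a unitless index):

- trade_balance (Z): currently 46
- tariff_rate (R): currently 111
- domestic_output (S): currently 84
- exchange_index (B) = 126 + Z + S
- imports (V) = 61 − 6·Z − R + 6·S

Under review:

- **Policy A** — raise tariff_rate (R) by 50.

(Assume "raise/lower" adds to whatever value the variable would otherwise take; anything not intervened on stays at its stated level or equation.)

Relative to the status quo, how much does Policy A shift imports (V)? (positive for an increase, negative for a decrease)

Baseline:
  Z = 46
  R = 111
  S = 84
  V = 61 − 6·46 − 111 + 6·84 = 178
Policy A (R + 50):
  Z = 46
  R = 111 + 50 = 161
  S = 84
  V = 61 − 6·46 − 161 + 6·84 = 128
Change in V: 128 − 178 = -50

-50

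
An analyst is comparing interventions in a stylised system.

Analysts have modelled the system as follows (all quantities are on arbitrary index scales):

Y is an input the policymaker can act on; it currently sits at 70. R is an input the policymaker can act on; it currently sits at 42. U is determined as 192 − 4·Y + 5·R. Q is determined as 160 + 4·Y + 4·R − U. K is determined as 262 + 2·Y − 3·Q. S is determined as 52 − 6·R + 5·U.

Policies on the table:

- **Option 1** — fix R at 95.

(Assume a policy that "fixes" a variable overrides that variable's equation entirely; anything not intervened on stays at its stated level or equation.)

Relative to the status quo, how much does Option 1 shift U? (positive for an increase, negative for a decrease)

265

Baseline:
  Y = 70
  R = 42
  U = 192 − 4·70 + 5·42 = 122
Option 1 (R := 95):
  Y = 70
  R = 95
  U = 192 − 4·70 + 5·95 = 387
Change in U: 387 − 122 = 265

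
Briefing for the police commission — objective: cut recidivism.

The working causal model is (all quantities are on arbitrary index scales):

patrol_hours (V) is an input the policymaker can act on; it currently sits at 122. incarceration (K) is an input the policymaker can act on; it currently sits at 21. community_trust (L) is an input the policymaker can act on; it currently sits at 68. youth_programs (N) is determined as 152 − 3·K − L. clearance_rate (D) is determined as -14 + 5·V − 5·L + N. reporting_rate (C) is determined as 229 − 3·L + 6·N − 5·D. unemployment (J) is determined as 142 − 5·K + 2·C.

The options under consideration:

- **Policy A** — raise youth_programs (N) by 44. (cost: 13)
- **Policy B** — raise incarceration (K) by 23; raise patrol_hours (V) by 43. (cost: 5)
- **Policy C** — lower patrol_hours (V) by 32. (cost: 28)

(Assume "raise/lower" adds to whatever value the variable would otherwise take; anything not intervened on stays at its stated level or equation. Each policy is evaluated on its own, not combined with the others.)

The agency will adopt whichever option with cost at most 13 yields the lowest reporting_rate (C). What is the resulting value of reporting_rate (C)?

-2378

Policy A (N + 44):
  V = 122
  K = 21
  L = 68
  N = 152 − 3·21 − 68 (+44 from intervention) = 65
  D = -14 + 5·122 − 5·68 + 65 = 321
  C = 229 − 3·68 + 6·65 − 5·321 = -1190
Policy B (K + 23, V + 43):
  V = 122 + 43 = 165
  K = 21 + 23 = 44
  L = 68
  N = 152 − 3·44 − 68 = -48
  D = -14 + 5·165 − 5·68 + (-48) = 423
  C = 229 − 3·68 + 6·(-48) − 5·423 = -2378
Comparing — Policy A: C=-1190, Policy B: C=-2378. Lowest is -2378 (Policy B).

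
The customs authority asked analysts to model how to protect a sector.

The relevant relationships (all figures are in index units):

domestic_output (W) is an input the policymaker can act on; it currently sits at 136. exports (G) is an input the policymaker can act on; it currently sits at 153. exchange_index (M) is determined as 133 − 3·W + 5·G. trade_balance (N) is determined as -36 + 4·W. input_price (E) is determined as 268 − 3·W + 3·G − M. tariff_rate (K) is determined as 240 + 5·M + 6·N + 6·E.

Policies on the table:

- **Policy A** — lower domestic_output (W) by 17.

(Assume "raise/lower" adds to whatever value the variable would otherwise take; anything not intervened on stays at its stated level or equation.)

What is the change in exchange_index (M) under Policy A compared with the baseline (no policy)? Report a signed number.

51

Baseline:
  W = 136
  G = 153
  M = 133 − 3·136 + 5·153 = 490
Policy A (W − 17):
  W = 136 − 17 = 119
  G = 153
  M = 133 − 3·119 + 5·153 = 541
Change in M: 541 − 490 = 51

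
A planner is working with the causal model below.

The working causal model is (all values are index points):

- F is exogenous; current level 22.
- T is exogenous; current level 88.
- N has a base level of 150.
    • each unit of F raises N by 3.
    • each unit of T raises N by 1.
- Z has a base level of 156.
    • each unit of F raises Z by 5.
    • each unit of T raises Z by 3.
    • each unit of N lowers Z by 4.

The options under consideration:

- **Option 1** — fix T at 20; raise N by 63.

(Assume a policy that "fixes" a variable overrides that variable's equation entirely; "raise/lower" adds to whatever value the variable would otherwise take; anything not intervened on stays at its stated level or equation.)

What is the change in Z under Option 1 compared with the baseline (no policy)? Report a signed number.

Baseline:
  F = 22
  T = 88
  N = 150 + 3·22 + 88 = 304
  Z = 156 + 5·22 + 3·88 − 4·304 = -686
Option 1 (T := 20, N + 63):
  F = 22
  T = 20
  N = 150 + 3·22 + 20 (+63 from intervention) = 299
  Z = 156 + 5·22 + 3·20 − 4·299 = -870
Change in Z: -870 − (-686) = -184

-184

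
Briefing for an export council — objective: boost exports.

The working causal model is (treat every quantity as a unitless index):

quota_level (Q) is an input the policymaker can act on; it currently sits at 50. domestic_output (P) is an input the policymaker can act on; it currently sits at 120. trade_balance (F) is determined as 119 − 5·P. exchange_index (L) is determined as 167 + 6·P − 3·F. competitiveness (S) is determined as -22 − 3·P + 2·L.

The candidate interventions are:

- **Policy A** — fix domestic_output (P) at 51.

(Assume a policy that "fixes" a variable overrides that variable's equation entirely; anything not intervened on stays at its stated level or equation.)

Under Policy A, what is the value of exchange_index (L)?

881

Policy A (P := 51):
  P = 51
  F = 119 − 5·51 = -136
  L = 167 + 6·51 − 3·(-136) = 881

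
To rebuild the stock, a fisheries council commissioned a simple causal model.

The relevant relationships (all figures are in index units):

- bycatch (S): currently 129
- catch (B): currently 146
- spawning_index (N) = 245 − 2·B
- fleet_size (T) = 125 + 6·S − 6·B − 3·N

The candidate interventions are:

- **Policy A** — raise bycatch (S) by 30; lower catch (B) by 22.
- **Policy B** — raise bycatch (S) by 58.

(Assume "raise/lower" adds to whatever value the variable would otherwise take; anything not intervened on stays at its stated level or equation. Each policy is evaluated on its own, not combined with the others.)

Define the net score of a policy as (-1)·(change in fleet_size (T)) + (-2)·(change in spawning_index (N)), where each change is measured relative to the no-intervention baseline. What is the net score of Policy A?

Baseline:
  S = 129
  B = 146
  N = 245 − 2·146 = -47
  T = 125 + 6·129 − 6·146 − 3·(-47) = 164
Policy A (S + 30, B − 22):
  S = 129 + 30 = 159
  B = 146 − 22 = 124
  N = 245 − 2·124 = -3
  T = 125 + 6·159 − 6·124 − 3·(-3) = 344
ΔT = 344 − 164 = 180; ΔN = -3 − (-47) = 44
Score = (-1)·180 + (-2)·44 = -268

-268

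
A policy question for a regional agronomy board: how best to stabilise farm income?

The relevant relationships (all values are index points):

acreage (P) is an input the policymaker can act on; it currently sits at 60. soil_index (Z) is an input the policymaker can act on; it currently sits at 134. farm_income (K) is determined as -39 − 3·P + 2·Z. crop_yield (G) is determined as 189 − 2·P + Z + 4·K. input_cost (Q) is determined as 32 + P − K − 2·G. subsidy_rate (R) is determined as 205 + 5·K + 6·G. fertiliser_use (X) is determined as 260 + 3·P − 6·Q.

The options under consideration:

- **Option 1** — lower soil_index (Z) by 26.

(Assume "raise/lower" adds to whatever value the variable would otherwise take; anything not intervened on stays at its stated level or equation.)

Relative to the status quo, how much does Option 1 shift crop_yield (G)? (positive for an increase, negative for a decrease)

-234

Baseline:
  P = 60
  Z = 134
  K = -39 − 3·60 + 2·134 = 49
  G = 189 − 2·60 + 134 + 4·49 = 399
Option 1 (Z − 26):
  P = 60
  Z = 134 − 26 = 108
  K = -39 − 3·60 + 2·108 = -3
  G = 189 − 2·60 + 108 + 4·(-3) = 165
Change in G: 165 − 399 = -234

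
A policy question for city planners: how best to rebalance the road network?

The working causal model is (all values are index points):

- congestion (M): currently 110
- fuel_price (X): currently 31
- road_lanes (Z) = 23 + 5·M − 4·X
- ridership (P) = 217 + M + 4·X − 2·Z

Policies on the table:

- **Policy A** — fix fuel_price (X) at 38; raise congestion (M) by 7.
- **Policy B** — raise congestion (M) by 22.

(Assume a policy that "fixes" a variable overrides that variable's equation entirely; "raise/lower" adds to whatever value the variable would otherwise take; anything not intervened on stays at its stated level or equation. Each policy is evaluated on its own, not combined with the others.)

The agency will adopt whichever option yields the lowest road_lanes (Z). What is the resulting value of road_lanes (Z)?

Policy A (X := 38, M + 7):
  M = 110 + 7 = 117
  X = 38
  Z = 23 + 5·117 − 4·38 = 456
Policy B (M + 22):
  M = 110 + 22 = 132
  X = 31
  Z = 23 + 5·132 − 4·31 = 559
Comparing — Policy A: Z=456, Policy B: Z=559. Lowest is 456 (Policy A).

456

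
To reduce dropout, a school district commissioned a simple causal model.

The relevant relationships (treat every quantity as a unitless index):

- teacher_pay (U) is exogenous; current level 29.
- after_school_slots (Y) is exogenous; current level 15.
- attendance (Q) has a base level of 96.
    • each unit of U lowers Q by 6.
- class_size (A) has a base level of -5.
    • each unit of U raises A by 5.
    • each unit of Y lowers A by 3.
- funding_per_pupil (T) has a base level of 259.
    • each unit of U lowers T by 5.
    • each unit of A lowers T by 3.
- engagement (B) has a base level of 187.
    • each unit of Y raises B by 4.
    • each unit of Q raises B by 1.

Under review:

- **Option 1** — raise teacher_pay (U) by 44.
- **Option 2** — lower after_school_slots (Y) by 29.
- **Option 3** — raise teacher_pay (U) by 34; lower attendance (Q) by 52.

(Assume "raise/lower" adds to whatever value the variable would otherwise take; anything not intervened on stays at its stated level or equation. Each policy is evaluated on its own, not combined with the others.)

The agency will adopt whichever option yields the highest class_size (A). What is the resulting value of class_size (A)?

Option 1 (U + 44):
  U = 29 + 44 = 73
  Y = 15
  A = -5 + 5·73 − 3·15 = 315
Option 2 (Y − 29):
  U = 29
  Y = 15 − 29 = -14
  A = -5 + 5·29 − 3·(-14) = 182
Option 3 (U + 34, Q − 52):
  U = 29 + 34 = 63
  Y = 15
  A = -5 + 5·63 − 3·15 = 265
Comparing — Option 1: A=315, Option 2: A=182, Option 3: A=265. Highest is 315 (Option 1).

315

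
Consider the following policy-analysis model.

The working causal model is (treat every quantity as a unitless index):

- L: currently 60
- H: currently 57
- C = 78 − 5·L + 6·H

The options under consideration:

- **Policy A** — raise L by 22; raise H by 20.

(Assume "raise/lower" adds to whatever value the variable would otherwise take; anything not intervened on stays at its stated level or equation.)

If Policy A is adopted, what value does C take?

Policy A (L + 22, H + 20):
  L = 60 + 22 = 82
  H = 57 + 20 = 77
  C = 78 − 5·82 + 6·77 = 130

130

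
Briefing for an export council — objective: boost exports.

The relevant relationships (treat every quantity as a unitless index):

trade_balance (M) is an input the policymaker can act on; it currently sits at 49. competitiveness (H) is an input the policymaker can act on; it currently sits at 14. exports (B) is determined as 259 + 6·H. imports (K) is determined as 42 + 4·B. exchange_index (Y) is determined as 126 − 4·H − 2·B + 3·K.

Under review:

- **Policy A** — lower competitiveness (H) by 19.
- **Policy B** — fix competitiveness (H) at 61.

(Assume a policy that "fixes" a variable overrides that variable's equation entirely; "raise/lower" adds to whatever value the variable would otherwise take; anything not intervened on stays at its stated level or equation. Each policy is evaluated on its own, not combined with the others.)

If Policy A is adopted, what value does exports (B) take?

Policy A (H − 19):
  H = 14 − 19 = -5
  B = 259 + 6·(-5) = 229

229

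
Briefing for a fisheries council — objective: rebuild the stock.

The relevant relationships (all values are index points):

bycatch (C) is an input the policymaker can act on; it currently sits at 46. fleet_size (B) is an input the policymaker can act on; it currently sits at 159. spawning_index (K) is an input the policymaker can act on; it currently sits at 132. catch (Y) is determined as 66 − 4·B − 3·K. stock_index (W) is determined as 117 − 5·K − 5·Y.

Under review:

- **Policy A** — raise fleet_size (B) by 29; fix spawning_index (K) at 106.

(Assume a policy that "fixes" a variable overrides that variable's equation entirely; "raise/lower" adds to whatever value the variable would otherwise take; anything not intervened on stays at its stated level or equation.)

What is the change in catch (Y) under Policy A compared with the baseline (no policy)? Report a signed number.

-38

Baseline:
  B = 159
  K = 132
  Y = 66 − 4·159 − 3·132 = -966
Policy A (B + 29, K := 106):
  B = 159 + 29 = 188
  K = 106
  Y = 66 − 4·188 − 3·106 = -1004
Change in Y: -1004 − (-966) = -38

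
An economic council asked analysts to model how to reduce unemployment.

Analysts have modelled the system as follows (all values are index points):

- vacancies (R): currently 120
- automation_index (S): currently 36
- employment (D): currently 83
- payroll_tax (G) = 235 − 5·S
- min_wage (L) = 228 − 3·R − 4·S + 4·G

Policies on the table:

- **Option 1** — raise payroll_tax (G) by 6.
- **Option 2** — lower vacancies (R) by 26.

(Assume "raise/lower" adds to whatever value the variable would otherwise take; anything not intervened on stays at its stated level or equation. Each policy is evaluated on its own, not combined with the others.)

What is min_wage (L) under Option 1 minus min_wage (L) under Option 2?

-54

Option 1 (G + 6):
  R = 120
  S = 36
  G = 235 − 5·36 (+6 from intervention) = 61
  L = 228 − 3·120 − 4·36 + 4·61 = -32
Option 2 (R − 26):
  R = 120 − 26 = 94
  S = 36
  G = 235 − 5·36 = 55
  L = 228 − 3·94 − 4·36 + 4·55 = 22
L: -32 − 22 = -54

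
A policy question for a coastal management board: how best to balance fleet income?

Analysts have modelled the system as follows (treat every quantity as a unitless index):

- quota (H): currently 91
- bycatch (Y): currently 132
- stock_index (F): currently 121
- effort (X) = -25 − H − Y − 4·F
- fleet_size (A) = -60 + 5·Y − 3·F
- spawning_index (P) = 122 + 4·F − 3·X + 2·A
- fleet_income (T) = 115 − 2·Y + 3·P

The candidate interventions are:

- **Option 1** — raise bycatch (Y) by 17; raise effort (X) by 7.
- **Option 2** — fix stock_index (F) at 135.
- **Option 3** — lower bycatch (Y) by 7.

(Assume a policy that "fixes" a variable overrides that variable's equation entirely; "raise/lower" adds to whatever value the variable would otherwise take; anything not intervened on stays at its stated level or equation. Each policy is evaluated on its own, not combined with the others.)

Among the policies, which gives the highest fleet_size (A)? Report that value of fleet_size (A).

Option 1 (Y + 17, X + 7):
  Y = 132 + 17 = 149
  F = 121
  A = -60 + 5·149 − 3·121 = 322
Option 2 (F := 135):
  Y = 132
  F = 135
  A = -60 + 5·132 − 3·135 = 195
Option 3 (Y − 7):
  Y = 132 − 7 = 125
  F = 121
  A = -60 + 5·125 − 3·121 = 202
Comparing — Option 1: A=322, Option 2: A=195, Option 3: A=202. Highest is 322 (Option 1).

322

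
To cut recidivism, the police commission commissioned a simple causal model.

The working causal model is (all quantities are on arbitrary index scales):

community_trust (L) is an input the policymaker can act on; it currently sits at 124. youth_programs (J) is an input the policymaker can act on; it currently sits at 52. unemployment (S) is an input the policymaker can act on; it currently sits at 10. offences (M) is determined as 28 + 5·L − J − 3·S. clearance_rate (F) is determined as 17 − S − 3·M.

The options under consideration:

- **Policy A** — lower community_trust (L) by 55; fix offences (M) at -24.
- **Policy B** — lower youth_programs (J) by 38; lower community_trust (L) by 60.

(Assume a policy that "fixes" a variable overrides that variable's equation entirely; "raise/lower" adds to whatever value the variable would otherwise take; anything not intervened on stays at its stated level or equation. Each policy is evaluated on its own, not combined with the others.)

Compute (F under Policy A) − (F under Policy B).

984

Policy A (L − 55, M := -24):
  L = 124 − 55 = 69
  J = 52
  S = 10
  M = -24
  F = 17 − 10 − 3·(-24) = 79
Policy B (J − 38, L − 60):
  L = 124 − 60 = 64
  J = 52 − 38 = 14
  S = 10
  M = 28 + 5·64 − 14 − 3·10 = 304
  F = 17 − 10 − 3·304 = -905
F: 79 − (-905) = 984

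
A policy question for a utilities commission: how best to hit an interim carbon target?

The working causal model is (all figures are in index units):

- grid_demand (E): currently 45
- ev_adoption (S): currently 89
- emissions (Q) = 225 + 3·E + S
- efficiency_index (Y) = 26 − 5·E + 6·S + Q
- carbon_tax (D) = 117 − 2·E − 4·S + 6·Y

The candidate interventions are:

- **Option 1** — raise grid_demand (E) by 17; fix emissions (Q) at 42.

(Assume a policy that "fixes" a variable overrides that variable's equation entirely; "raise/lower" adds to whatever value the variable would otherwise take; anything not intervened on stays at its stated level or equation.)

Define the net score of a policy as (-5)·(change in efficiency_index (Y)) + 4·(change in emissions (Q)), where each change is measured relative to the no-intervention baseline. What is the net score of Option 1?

Baseline:
  E = 45
  S = 89
  Q = 225 + 3·45 + 89 = 449
  Y = 26 − 5·45 + 6·89 + 449 = 784
Option 1 (E + 17, Q := 42):
  E = 45 + 17 = 62
  S = 89
  Q = 42
  Y = 26 − 5·62 + 6·89 + 42 = 292
ΔY = 292 − 784 = -492; ΔQ = 42 − 449 = -407
Score = (-5)·(-492) + 4·(-407) = 832

832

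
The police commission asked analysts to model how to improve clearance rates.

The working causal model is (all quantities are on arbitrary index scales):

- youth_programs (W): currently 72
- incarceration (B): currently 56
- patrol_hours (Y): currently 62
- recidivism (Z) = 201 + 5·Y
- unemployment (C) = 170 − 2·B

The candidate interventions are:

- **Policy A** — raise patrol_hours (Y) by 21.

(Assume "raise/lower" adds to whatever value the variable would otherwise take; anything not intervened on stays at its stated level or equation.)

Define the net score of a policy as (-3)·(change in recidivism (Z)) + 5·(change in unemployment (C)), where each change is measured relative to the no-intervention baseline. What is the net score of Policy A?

-315

Baseline:
  B = 56
  Y = 62
  Z = 201 + 5·62 = 511
  C = 170 − 2·56 = 58
Policy A (Y + 21):
  B = 56
  Y = 62 + 21 = 83
  Z = 201 + 5·83 = 616
  C = 170 − 2·56 = 58
ΔZ = 616 − 511 = 105; ΔC = 58 − 58 = 0
Score = (-3)·105 + 5·0 = -315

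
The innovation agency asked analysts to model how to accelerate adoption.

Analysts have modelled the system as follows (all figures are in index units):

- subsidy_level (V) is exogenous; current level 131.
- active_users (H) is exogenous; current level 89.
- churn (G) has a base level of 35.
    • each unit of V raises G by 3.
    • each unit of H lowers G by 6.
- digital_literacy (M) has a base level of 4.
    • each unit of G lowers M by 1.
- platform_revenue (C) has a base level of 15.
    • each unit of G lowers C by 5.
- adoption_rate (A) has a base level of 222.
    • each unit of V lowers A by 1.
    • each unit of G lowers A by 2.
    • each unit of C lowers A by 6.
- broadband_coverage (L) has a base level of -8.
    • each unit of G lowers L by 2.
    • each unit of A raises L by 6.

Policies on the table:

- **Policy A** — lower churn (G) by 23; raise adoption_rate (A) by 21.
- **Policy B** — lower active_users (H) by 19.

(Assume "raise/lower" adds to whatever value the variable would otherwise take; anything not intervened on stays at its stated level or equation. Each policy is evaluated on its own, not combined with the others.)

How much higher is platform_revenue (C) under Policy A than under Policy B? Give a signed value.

685

Policy A (G − 23, A + 21):
  V = 131
  H = 89
  G = 35 + 3·131 − 6·89 (−23 from intervention) = -129
  C = 15 − 5·(-129) = 660
Policy B (H − 19):
  V = 131
  H = 89 − 19 = 70
  G = 35 + 3·131 − 6·70 = 8
  C = 15 − 5·8 = -25
C: 660 − (-25) = 685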